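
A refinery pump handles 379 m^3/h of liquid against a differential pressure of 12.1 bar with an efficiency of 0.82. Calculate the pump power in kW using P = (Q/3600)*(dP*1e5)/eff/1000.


Q = 379 / 3600 = 0.105278 m^3/s
P = 0.105278 * (12.1 * 1e5) / 0.82 / 1000 = 155.3

155.3 kW


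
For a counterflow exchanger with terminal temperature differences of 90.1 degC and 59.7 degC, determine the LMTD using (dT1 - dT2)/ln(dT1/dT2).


LMTD = (dT1 - dT2) / ln(dT1/dT2)
= (90.1 - 59.7) / ln(90.1 / 59.7) = 30.4 / 0.411588 = 73.86

73.86 degC


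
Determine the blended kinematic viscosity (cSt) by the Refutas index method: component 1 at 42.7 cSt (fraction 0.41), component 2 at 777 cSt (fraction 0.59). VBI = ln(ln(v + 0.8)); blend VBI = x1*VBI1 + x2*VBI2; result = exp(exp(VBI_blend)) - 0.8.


Refutas method: VBN_i = 14.534*ln(ln(visc_i + 0.8)) + 10.975, blended linearly by mass fraction; since VBN is linear in VBI_i = ln(ln(visc_i + 0.8)) and the fractions sum to 1, blend VBI directly: visc = exp(exp(VBI_blend)) - 0.8
VBI_1 = ln(ln(42.7 + 0.8)) = 1.32781
VBI_2 = ln(ln(777 + 0.8)) = 1.89559
VBI_blend = 0.41 * 1.32781 + 0.59 * 1.89559 = 1.6628
visc_blend = exp(exp(1.6628)) - 0.8 = 194.4

194.4 cSt


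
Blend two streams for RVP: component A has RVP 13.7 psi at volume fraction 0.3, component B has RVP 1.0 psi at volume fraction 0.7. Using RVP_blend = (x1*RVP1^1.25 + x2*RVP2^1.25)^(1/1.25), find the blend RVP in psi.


Chevron index: RVP_blend = (sum xi*RVPi^1.25)^(1/1.25)
RVP^1.25 terms: 0.3 * 13.7^1.25 + 0.7 * 1.0^1.25 = 8.60719
RVP_blend = 8.60719^(1/1.25) = 5.596

5.596 psi


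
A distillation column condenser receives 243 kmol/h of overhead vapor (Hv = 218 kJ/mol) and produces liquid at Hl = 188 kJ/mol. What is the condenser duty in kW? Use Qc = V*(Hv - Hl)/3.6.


Qc = 243 * (218 - 188) / 3.6 = 243 * 30 / 3.6 = 2025

2025 kW


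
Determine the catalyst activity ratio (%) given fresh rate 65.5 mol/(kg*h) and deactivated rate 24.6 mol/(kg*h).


Activity (%) = (rate_used / rate_fresh) * 100
rate_used = 24.6, rate_fresh = 65.5
= (24.6 / 65.5) * 100
= 0.3756 * 100 = 37.56

37.56 %


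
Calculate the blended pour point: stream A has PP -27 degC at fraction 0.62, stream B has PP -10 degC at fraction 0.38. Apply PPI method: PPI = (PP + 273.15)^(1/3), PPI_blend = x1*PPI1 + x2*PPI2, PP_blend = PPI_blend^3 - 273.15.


PPI_1 = (-27 + 273.15)^(1/3) = 6.2671
PPI_2 = (-10 + 273.15)^(1/3) = 6.408176
PPI_blend = 0.62 * 6.2671 + 0.38 * 6.408176 = 6.320709
PP_blend = 6.320709^3 - 273.15 = 252.5209 - 273.15 = -20.63

-20.63 degC


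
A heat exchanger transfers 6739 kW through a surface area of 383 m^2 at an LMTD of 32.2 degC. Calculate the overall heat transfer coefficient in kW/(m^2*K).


From Q = U*A*LMTD, U = Q / (A * LMTD)
U = 6739 / (383 * 32.2) = 6739 / 12332.6 = 0.5464

0.5464 kW/(m^2*K)


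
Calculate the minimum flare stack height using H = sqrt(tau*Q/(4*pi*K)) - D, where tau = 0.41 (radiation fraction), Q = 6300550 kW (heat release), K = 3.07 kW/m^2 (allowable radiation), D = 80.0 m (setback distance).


tau*Q/(4*pi*K) = 0.41 * 6300550 / (4 * pi * 3.07) = 66959.8
sqrt(66959.8) = 258.766
H = 258.766 - 80.0 = 178.8

178.8 m


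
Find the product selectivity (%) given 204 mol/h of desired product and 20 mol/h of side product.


Selectivity = desired / (desired + undesired) * 100
Total products = 204 + 20 = 224 mol/h
S = 204 / 224 * 100
= 0.9107 * 100
= 91.07 %

91.07 %


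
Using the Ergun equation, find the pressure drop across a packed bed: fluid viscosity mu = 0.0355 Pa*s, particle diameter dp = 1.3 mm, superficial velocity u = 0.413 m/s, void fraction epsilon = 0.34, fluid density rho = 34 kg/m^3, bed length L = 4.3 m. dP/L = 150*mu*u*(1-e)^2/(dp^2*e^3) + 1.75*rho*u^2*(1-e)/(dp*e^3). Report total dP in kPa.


dp = 1.3 mm = 0.0013 m
Viscous term = 150*0.0355*0.413*(1-0.34)^2 / (0.0013^2*0.34^3) = 14422300
Inertial term = 1.75*34*0.413^2*(1-0.34) / (0.0013*0.34^3) = 131093
dP/L = 14422300 + 131093 = 14553400 Pa/m
dP = 14553400 * 4.3 / 1000 = 62580 kPa

62580 kPa


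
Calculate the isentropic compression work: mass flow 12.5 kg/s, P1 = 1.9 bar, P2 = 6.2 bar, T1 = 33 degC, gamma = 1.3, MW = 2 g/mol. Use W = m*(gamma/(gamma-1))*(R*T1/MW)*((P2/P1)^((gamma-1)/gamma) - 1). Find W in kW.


Isentropic work: W = m*(gamma/(gamma-1))*(R*T1/MW)*((P2/P1)^((gamma-1)/gamma) - 1)
T1 = 33 + 273.15 = 306.15 K
Pressure ratio = 6.2 / 1.9 = 3.26316
Exponent = (1.3 - 1)/1.3 = 0.230769
(P2/P1)^exp - 1 = 3.26316^0.230769 - 1 = 0.313808
W = 12.5 * 1.3 / 0.3 * 8.314 * 306.15 / 2 * 0.313808 = 21630

21630 kW


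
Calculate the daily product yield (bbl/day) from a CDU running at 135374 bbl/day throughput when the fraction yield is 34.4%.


Crude throughput = 135374 bbl/day
Fraction yield = 34.4%
yield = throughput * fraction / 100
yield = 135374 * 34.4 / 100 = 46568.656

46568.656 bbl/day


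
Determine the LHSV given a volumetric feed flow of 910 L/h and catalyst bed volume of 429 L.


LHSV = volumetric feed rate / catalyst volume
= 910 L/h / 429 L
= 2.121 h^-1

2.121 h^-1


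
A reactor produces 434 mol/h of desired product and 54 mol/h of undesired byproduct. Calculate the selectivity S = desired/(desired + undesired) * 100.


Selectivity = desired / (desired + undesired) * 100
Total products = 434 + 54 = 488 mol/h
S = 434 / 488 * 100
= 0.8893 * 100
= 88.93 %

88.93 %


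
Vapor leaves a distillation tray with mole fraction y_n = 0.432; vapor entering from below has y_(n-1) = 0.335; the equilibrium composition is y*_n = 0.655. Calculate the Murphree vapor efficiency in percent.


Murphree vapor efficiency: EMV = (y_n - y_(n-1)) / (y*_n - y_(n-1)) * 100
EMV = (0.432 - 0.335) / (0.655 - 0.335) * 100 = 0.097 / 0.32 * 100 = 30.31

30.31 %


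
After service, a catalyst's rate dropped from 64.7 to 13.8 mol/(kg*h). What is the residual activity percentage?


Activity (%) = (rate_used / rate_fresh) * 100
rate_used = 13.8, rate_fresh = 64.7
= (13.8 / 64.7) * 100
= 0.2133 * 100 = 21.33

21.33 %


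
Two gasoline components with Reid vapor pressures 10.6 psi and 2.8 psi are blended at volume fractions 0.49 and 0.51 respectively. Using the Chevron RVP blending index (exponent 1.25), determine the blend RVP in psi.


Chevron index: RVP_blend = (sum xi*RVPi^1.25)^(1/1.25)
RVP^1.25 terms: 0.49 * 10.6^1.25 + 0.51 * 2.8^1.25 = 11.2191
RVP_blend = 11.2191^(1/1.25) = 6.918

6.918 psi


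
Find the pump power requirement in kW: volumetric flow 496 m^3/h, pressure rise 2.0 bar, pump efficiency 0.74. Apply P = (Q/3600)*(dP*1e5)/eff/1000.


Q = 496 / 3600 = 0.137778 m^3/s
P = 0.137778 * (2.0 * 1e5) / 0.74 / 1000 = 37.24

37.24 kW


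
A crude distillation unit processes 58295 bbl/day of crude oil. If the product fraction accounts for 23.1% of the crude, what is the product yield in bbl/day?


Crude throughput = 58295 bbl/day
Fraction yield = 23.1%
yield = throughput * fraction / 100
yield = 58295 * 23.1 / 100 = 13466.145

13466.145 bbl/day


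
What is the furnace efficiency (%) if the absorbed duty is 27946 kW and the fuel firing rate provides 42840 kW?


Furnace efficiency = Q_absorbed / Q_fuel * 100
= 27946 / 42840 * 100 = 65.23

65.23 %


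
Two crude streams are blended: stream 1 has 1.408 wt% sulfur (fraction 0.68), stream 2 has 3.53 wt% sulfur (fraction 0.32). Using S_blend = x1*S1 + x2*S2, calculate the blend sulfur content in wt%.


Linear sulfur blending: S_blend = x1*S1 + x2*S2
Contribution 1: 0.68 * 1.408 = 0.95744 wt%
Contribution 2: 0.32 * 3.53 = 1.1296 wt%
S_blend = 0.95744 + 1.1296 = 2.08704

2.08704 wt%


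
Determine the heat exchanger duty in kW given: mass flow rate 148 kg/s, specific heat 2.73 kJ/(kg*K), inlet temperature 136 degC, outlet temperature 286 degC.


Q = m_dot * cp * delta_T
delta_T = 286 - 136 = 150 K
Q = 148 * 2.73 * 150
= 404.04 * 150
= 60606 kW

60606 kW


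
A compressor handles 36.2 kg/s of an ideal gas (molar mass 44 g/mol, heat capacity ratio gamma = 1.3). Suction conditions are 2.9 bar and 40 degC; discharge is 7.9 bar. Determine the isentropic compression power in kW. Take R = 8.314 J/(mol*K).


Isentropic work: W = m*(gamma/(gamma-1))*(R*T1/MW)*((P2/P1)^((gamma-1)/gamma) - 1)
T1 = 40 + 273.15 = 313.15 K
Pressure ratio = 7.9 / 2.9 = 2.72414
Exponent = (1.3 - 1)/1.3 = 0.230769
(P2/P1)^exp - 1 = 2.72414^0.230769 - 1 = 0.260194
W = 36.2 * 1.3 / 0.3 * 8.314 * 313.15 / 44 * 0.260194 = 2415

2415 kW


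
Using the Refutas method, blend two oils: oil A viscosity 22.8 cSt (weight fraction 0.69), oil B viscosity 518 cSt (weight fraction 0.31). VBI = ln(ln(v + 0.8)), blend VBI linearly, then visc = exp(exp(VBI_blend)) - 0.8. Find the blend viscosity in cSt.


Refutas method: VBN_i = 14.534*ln(ln(visc_i + 0.8)) + 10.975, blended linearly by mass fraction; since VBN is linear in VBI_i = ln(ln(visc_i + 0.8)) and the fractions sum to 1, blend VBI directly: visc = exp(exp(VBI_blend)) - 0.8
VBI_1 = ln(ln(22.8 + 0.8)) = 1.15097
VBI_2 = ln(ln(518 + 0.8)) = 1.83282
VBI_blend = 0.69 * 1.15097 + 0.31 * 1.83282 = 1.36234
visc_blend = exp(exp(1.36234)) - 0.8 = 48.87

48.87 cSt


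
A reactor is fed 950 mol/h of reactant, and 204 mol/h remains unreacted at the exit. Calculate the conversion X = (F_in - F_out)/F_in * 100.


X = (F_in - F_out) / F_in * 100
Moles reacted = 950 - 204 = 746
X = 746 / 950 * 100
= 0.7853 * 100
= 78.53 %

78.53 %


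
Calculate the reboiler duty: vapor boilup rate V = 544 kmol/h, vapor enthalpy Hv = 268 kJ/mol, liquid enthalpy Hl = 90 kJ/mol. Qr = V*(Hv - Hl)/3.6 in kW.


Qr = 544 * (268 - 90) / 3.6 = 544 * 178 / 3.6 = 26900

26900 kW


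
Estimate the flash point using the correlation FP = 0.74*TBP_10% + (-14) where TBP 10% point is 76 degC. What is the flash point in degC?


FP = 0.74 * 76 + (-14) = 42.24

42.24 degC


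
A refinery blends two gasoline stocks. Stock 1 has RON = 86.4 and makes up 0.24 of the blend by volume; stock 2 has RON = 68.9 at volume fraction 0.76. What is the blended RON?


Linear blending: RON_blend = sum(vi * RONi)
Contribution 1: 0.24 * 86.4 = 20.736
Contribution 2: 0.76 * 68.9 = 52.364
RON_blend = 20.736 + 52.364 = 73.1

73.1


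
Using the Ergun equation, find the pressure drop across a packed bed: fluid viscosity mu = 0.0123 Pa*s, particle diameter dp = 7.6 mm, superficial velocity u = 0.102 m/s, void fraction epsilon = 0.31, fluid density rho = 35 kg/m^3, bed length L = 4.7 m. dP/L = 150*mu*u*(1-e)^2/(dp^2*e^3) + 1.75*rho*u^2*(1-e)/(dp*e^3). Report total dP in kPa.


dp = 7.6 mm = 0.0076 m
Viscous term = 150*0.0123*0.102*(1-0.31)^2 / (0.0076^2*0.31^3) = 52069.4
Inertial term = 1.75*35*0.102^2*(1-0.31) / (0.0076*0.31^3) = 1942.03
dP/L = 52069.4 + 1942.03 = 54011.4 Pa/m
dP = 54011.4 * 4.7 / 1000 = 253.9 kPa

253.9 kPa


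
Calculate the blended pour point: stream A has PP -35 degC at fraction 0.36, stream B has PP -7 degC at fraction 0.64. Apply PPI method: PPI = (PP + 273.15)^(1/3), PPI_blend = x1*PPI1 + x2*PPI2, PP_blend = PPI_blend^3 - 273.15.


PPI_1 = (-35 + 273.15)^(1/3) = 6.198456
PPI_2 = (-7 + 273.15)^(1/3) = 6.432436
PPI_blend = 0.36 * 6.198456 + 0.64 * 6.432436 = 6.348203
PP_blend = 6.348203^3 - 273.15 = 255.8306 - 273.15 = -17.32

-17.32 degC


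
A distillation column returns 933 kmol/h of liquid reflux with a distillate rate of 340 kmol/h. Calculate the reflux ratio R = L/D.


Reflux ratio definition: R = L / D (liquid returned / distillate withdrawn)
L = 933 kmol/h, D = 340 kmol/h
R = 933 / 340 = 2.744

2.744


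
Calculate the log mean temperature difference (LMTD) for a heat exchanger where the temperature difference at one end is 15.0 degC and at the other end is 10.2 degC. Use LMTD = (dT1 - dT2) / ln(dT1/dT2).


LMTD = (dT1 - dT2) / ln(dT1/dT2)
= (15.0 - 10.2) / ln(15.0 / 10.2) = 4.8 / 0.385662 = 12.45

12.45 degC


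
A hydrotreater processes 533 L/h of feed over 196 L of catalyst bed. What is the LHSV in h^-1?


LHSV = volumetric feed rate / catalyst volume
= 533 L/h / 196 L
= 2.719 h^-1

2.719 h^-1


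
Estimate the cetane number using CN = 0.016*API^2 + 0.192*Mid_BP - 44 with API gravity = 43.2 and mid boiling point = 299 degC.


CN = 0.016 * 43.2^2 + 0.192 * 299 - 44
CN = 29.85984 + 57.408 - 44 = 43.26784

43.26784


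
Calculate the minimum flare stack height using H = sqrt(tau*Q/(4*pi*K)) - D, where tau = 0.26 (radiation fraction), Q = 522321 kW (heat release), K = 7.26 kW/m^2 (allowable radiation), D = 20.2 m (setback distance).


tau*Q/(4*pi*K) = 0.26 * 522321 / (4 * pi * 7.26) = 1488.55
sqrt(1488.55) = 38.5817
H = 38.5817 - 20.2 = 18.38

18.38 m


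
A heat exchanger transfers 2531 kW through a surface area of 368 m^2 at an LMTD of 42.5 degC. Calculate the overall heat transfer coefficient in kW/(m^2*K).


From Q = U*A*LMTD, U = Q / (A * LMTD)
U = 2531 / (368 * 42.5) = 2531 / 15640 = 0.1618

0.1618 kW/(m^2*K)


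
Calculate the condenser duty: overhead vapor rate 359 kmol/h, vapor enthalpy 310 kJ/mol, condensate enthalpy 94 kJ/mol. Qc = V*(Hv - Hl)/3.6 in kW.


Qc = 359 * (310 - 94) / 3.6 = 359 * 216 / 3.6 = 21540

21540 kW


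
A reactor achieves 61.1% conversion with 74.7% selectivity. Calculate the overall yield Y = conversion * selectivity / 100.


Overall yield = conversion (%) * selectivity (%) / 100
Conversion = 61.1%, Selectivity = 74.7%
Y = 61.1 * 74.7 / 100
= 45.6417 %

45.6417 %


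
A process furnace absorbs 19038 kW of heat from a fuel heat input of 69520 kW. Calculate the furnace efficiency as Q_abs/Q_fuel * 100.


Furnace efficiency = Q_absorbed / Q_fuel * 100
= 19038 / 69520 * 100 = 27.38

27.38 %


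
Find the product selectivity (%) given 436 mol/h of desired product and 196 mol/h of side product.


Selectivity = desired / (desired + undesired) * 100
Total products = 436 + 196 = 632 mol/h
S = 436 / 632 * 100
= 0.6899 * 100
= 68.99 %

68.99 %


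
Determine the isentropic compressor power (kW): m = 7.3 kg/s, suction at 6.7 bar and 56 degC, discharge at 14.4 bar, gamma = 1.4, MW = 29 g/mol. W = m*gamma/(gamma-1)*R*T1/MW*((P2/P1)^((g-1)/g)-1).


Isentropic work: W = m*(gamma/(gamma-1))*(R*T1/MW)*((P2/P1)^((gamma-1)/gamma) - 1)
T1 = 56 + 273.15 = 329.15 K
Pressure ratio = 14.4 / 6.7 = 2.14925
Exponent = (1.4 - 1)/1.4 = 0.285714
(P2/P1)^exp - 1 = 2.14925^0.285714 - 1 = 0.24434
W = 7.3 * 1.4 / 0.4 * 8.314 * 329.15 / 29 * 0.24434 = 589.1

589.1 kW


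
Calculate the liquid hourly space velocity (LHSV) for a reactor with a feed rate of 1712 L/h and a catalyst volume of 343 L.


LHSV = volumetric feed rate / catalyst volume
= 1712 L/h / 343 L
= 4.991 h^-1

4.991 h^-1


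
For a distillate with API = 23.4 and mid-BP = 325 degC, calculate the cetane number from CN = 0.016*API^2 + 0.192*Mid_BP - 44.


CN = 0.016 * 23.4^2 + 0.192 * 325 - 44
CN = 8.76096 + 62.4 - 44 = 27.16096

27.16096


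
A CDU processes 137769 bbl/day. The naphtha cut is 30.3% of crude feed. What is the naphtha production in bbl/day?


Crude throughput = 137769 bbl/day
Fraction yield = 30.3%
yield = throughput * fraction / 100
yield = 137769 * 30.3 / 100 = 41744.007

41744.007 bbl/day


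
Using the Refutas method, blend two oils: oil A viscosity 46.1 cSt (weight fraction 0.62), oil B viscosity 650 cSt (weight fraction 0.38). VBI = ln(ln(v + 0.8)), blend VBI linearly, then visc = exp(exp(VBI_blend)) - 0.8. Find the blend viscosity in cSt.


Refutas method: VBN_i = 14.534*ln(ln(visc_i + 0.8)) + 10.975, blended linearly by mass fraction; since VBN is linear in VBI_i = ln(ln(visc_i + 0.8)) and the fractions sum to 1, blend VBI directly: visc = exp(exp(VBI_blend)) - 0.8
VBI_1 = ln(ln(46.1 + 0.8)) = 1.34756
VBI_2 = ln(ln(650 + 0.8)) = 1.86844
VBI_blend = 0.62 * 1.34756 + 0.38 * 1.86844 = 1.54549
visc_blend = exp(exp(1.54549)) - 0.8 = 108.1

108.1 cSt


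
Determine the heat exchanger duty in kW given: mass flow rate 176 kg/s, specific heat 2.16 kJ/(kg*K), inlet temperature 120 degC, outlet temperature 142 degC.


Q = m_dot * cp * delta_T
delta_T = 142 - 120 = 22 K
Q = 176 * 2.16 * 22
= 380.16 * 22
= 8363.52 kW

8363.52 kW


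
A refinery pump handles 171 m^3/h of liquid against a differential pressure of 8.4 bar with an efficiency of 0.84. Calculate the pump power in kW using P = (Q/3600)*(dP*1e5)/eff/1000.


Q = 171 / 3600 = 0.0475 m^3/s
P = 0.0475 * (8.4 * 1e5) / 0.84 / 1000 = 47.50

47.50 kW


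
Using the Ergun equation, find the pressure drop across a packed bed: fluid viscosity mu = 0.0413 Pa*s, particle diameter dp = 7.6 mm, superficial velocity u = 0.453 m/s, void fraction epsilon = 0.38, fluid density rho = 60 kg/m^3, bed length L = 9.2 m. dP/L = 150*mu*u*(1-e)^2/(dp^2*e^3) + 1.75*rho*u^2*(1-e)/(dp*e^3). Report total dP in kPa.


dp = 7.6 mm = 0.0076 m
Viscous term = 150*0.0413*0.453*(1-0.38)^2 / (0.0076^2*0.38^3) = 340365
Inertial term = 1.75*60*0.453^2*(1-0.38) / (0.0076*0.38^3) = 32034.1
dP/L = 340365 + 32034.1 = 372399 Pa/m
dP = 372399 * 9.2 / 1000 = 3426 kPa

3426 kPa


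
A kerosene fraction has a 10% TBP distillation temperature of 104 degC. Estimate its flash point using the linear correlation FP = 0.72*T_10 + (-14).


FP = 0.72 * 104 + (-14) = 60.88

60.88 degC


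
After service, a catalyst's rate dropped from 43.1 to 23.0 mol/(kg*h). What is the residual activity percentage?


Activity (%) = (rate_used / rate_fresh) * 100
rate_used = 23.0, rate_fresh = 43.1
= (23.0 / 43.1) * 100
= 0.5336 * 100 = 53.36

53.36 %


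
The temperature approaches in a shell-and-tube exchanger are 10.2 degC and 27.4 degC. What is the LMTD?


LMTD = (dT1 - dT2) / ln(dT1/dT2)
= (10.2 - 27.4) / ln(10.2 / 27.4) = -17.2 / -0.988155 = 17.41

17.41 degC


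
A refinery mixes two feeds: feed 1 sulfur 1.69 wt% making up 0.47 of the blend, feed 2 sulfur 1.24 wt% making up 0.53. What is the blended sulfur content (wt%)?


Linear sulfur blending: S_blend = x1*S1 + x2*S2
Contribution 1: 0.47 * 1.69 = 0.7943 wt%
Contribution 2: 0.53 * 1.24 = 0.6572 wt%
S_blend = 0.7943 + 0.6572 = 1.4515

1.4515 wt%


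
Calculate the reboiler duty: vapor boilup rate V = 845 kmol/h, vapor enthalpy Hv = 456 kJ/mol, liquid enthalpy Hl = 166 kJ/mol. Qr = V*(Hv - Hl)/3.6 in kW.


Qr = 845 * (456 - 166) / 3.6 = 845 * 290 / 3.6 = 68070

68070 kW


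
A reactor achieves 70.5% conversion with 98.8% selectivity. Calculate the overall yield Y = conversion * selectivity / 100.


Overall yield = conversion (%) * selectivity (%) / 100
Conversion = 70.5%, Selectivity = 98.8%
Y = 70.5 * 98.8 / 100
= 69.654 %

69.654 %


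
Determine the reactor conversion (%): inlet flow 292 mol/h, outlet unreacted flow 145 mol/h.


X = (F_in - F_out) / F_in * 100
Moles reacted = 292 - 145 = 147
X = 147 / 292 * 100
= 0.5034 * 100
= 50.34 %

50.34 %


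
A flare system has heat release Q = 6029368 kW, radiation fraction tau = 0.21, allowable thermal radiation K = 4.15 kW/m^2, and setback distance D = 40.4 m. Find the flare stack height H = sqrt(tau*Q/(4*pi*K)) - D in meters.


tau*Q/(4*pi*K) = 0.21 * 6029368 / (4 * pi * 4.15) = 24279.1
sqrt(24279.1) = 155.818
H = 155.818 - 40.4 = 115.4

115.4 m


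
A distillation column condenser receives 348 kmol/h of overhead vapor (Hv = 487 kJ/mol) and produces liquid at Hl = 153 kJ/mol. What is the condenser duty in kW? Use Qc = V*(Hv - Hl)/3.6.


Qc = 348 * (487 - 153) / 3.6 = 348 * 334 / 3.6 = 32290

32290 kW


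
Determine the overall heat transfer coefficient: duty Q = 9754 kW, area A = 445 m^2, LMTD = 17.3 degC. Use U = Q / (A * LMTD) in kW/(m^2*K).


From Q = U*A*LMTD, U = Q / (A * LMTD)
U = 9754 / (445 * 17.3) = 9754 / 7698.5 = 1.267

1.267 kW/(m^2*K)


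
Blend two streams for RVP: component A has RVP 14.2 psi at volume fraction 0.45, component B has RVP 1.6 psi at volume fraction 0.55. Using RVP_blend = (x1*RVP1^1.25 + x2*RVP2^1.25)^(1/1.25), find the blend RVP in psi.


Chevron index: RVP_blend = (sum xi*RVPi^1.25)^(1/1.25)
RVP^1.25 terms: 0.45 * 14.2^1.25 + 0.55 * 1.6^1.25 = 13.394
RVP_blend = 13.394^(1/1.25) = 7.971

7.971 psi


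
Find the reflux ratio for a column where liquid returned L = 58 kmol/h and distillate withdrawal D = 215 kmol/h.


Reflux ratio definition: R = L / D (liquid returned / distillate withdrawn)
L = 58 kmol/h, D = 215 kmol/h
R = 58 / 215 = 0.2698

0.2698


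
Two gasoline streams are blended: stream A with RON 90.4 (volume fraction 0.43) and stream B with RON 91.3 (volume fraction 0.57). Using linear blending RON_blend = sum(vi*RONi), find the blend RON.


Linear blending: RON_blend = sum(vi * RONi)
Contribution 1: 0.43 * 90.4 = 38.872
Contribution 2: 0.57 * 91.3 = 52.041
RON_blend = 38.872 + 52.041 = 90.913

90.913


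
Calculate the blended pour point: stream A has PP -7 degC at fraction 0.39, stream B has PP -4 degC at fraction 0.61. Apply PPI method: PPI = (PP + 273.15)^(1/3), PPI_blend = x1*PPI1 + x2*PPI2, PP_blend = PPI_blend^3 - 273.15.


PPI_1 = (-7 + 273.15)^(1/3) = 6.432436
PPI_2 = (-4 + 273.15)^(1/3) = 6.456514
PPI_blend = 0.39 * 6.432436 + 0.61 * 6.456514 = 6.447124
PP_blend = 6.447124^3 - 273.15 = 267.9773 - 273.15 = -5.17

-5.17 degC


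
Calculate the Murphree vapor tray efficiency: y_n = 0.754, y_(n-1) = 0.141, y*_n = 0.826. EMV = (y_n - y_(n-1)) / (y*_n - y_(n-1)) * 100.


Murphree vapor efficiency: EMV = (y_n - y_(n-1)) / (y*_n - y_(n-1)) * 100
EMV = (0.754 - 0.141) / (0.826 - 0.141) * 100 = 0.613 / 0.685 * 100 = 89.49

89.49 %


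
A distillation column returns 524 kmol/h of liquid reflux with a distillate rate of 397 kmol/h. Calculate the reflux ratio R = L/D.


Reflux ratio definition: R = L / D (liquid returned / distillate withdrawn)
L = 524 kmol/h, D = 397 kmol/h
R = 524 / 397 = 1.320

1.320


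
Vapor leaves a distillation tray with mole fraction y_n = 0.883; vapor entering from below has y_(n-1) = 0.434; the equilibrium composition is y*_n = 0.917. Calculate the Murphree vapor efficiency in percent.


Murphree vapor efficiency: EMV = (y_n - y_(n-1)) / (y*_n - y_(n-1)) * 100
EMV = (0.883 - 0.434) / (0.917 - 0.434) * 100 = 0.449 / 0.483 * 100 = 92.96

92.96 %


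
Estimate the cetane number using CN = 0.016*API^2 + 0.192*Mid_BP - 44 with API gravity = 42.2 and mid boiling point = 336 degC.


CN = 0.016 * 42.2^2 + 0.192 * 336 - 44
CN = 28.49344 + 64.512 - 44 = 49.00544

49.00544


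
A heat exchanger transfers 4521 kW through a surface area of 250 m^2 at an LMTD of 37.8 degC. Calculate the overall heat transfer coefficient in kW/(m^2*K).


From Q = U*A*LMTD, U = Q / (A * LMTD)
U = 4521 / (250 * 37.8) = 4521 / 9450 = 0.4784

0.4784 kW/(m^2*K)


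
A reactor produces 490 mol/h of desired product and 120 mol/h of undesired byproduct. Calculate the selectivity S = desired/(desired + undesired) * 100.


Selectivity = desired / (desired + undesired) * 100
Total products = 490 + 120 = 610 mol/h
S = 490 / 610 * 100
= 0.8033 * 100
= 80.33 %

80.33 %


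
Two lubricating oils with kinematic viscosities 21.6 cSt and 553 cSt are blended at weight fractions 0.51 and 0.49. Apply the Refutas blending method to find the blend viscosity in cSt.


Refutas method: VBN_i = 14.534*ln(ln(visc_i + 0.8)) + 10.975, blended linearly by mass fraction; since VBN is linear in VBI_i = ln(ln(visc_i + 0.8)) and the fractions sum to 1, blend VBI directly: visc = exp(exp(VBI_blend)) - 0.8
VBI_1 = ln(ln(21.6 + 0.8)) = 1.13432
VBI_2 = ln(ln(553 + 0.8)) = 1.84321
VBI_blend = 0.51 * 1.13432 + 0.49 * 1.84321 = 1.48168
visc_blend = exp(exp(1.48168)) - 0.8 = 80.68

80.68 cSt


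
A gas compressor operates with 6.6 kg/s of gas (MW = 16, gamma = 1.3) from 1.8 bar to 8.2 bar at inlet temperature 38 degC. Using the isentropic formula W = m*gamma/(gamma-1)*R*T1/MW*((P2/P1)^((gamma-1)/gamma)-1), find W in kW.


Isentropic work: W = m*(gamma/(gamma-1))*(R*T1/MW)*((P2/P1)^((gamma-1)/gamma) - 1)
T1 = 38 + 273.15 = 311.15 K
Pressure ratio = 8.2 / 1.8 = 4.55556
Exponent = (1.3 - 1)/1.3 = 0.230769
(P2/P1)^exp - 1 = 4.55556^0.230769 - 1 = 0.418963
W = 6.6 * 1.3 / 0.3 * 8.314 * 311.15 / 16 * 0.418963 = 1937

1937 kW


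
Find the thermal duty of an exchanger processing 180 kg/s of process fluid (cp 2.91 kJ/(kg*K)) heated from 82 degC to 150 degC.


Q = m_dot * cp * delta_T
delta_T = 150 - 82 = 68 K
Q = 180 * 2.91 * 68
= 523.8 * 68
= 35618.4 kW

35618.4 kW


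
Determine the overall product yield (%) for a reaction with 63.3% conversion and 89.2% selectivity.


Overall yield = conversion (%) * selectivity (%) / 100
Conversion = 63.3%, Selectivity = 89.2%
Y = 63.3 * 89.2 / 100
= 56.4636 %

56.4636 %


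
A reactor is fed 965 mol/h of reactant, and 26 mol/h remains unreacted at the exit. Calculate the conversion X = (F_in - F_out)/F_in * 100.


X = (F_in - F_out) / F_in * 100
Moles reacted = 965 - 26 = 939
X = 939 / 965 * 100
= 0.9731 * 100
= 97.31 %

97.31 %


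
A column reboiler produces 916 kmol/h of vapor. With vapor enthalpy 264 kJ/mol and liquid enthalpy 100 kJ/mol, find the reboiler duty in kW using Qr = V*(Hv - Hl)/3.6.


Qr = 916 * (264 - 100) / 3.6 = 916 * 164 / 3.6 = 41730

41730 kW


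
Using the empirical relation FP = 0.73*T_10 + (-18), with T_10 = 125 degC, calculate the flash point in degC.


FP = 0.73 * 125 + (-18) = 73.25

73.25 degC


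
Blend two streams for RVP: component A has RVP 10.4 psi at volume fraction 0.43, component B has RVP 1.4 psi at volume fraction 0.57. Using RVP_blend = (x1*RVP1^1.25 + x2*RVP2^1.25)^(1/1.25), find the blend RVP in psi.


Chevron index: RVP_blend = (sum xi*RVPi^1.25)^(1/1.25)
RVP^1.25 terms: 0.43 * 10.4^1.25 + 0.57 * 1.4^1.25 = 8.89885
RVP_blend = 8.89885^(1/1.25) = 5.747

5.747 psi


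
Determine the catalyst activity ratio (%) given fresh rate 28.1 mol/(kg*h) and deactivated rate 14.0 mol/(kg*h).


Activity (%) = (rate_used / rate_fresh) * 100
rate_used = 14.0, rate_fresh = 28.1
= (14.0 / 28.1) * 100
= 0.4982 * 100 = 49.82

49.82 %


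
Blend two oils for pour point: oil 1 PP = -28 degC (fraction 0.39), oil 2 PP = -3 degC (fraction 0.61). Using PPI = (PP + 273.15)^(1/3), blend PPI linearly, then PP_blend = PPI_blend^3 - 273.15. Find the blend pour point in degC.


PPI_1 = (-28 + 273.15)^(1/3) = 6.258601
PPI_2 = (-3 + 273.15)^(1/3) = 6.464501
PPI_blend = 0.39 * 6.258601 + 0.61 * 6.464501 = 6.3842
PP_blend = 6.3842^3 - 273.15 = 260.2073 - 273.15 = -12.94

-12.94 degC


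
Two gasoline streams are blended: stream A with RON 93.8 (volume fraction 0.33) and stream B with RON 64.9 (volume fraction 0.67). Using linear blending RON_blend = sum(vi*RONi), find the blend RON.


Linear blending: RON_blend = sum(vi * RONi)
Contribution 1: 0.33 * 93.8 = 30.954
Contribution 2: 0.67 * 64.9 = 43.483
RON_blend = 30.954 + 43.483 = 74.437

74.437


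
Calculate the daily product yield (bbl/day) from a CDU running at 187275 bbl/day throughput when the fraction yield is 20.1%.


Crude throughput = 187275 bbl/day
Fraction yield = 20.1%
yield = throughput * fraction / 100
yield = 187275 * 20.1 / 100 = 37642.275

37642.275 bbl/day


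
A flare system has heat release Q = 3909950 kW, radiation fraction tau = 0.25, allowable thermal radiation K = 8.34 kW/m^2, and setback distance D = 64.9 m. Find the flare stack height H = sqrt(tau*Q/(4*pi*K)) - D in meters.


tau*Q/(4*pi*K) = 0.25 * 3909950 / (4 * pi * 8.34) = 9326.86
sqrt(9326.86) = 96.5757
H = 96.5757 - 64.9 = 31.68

31.68 m


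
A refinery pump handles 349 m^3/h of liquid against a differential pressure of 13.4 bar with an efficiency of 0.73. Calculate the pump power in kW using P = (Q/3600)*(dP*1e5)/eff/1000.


Q = 349 / 3600 = 0.0969444 m^3/s
P = 0.0969444 * (13.4 * 1e5) / 0.73 / 1000 = 178.0

178.0 kW


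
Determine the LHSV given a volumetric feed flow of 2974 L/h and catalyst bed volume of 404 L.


LHSV = volumetric feed rate / catalyst volume
= 2974 L/h / 404 L
= 7.361 h^-1

7.361 h^-1


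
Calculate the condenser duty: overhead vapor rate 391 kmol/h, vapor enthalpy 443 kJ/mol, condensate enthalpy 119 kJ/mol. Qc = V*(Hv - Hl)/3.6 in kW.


Qc = 391 * (443 - 119) / 3.6 = 391 * 324 / 3.6 = 35190

35190 kW


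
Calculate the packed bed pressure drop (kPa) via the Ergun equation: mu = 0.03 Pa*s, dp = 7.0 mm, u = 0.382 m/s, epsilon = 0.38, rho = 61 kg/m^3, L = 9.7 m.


dp = 7.0 mm = 0.007 m
Viscous term = 150*0.03*0.382*(1-0.38)^2 / (0.007^2*0.38^3) = 245761
Inertial term = 1.75*61*0.382^2*(1-0.38) / (0.007*0.38^3) = 25144.2
dP/L = 245761 + 25144.2 = 270905 Pa/m
dP = 270905 * 9.7 / 1000 = 2628 kPa

2628 kPa


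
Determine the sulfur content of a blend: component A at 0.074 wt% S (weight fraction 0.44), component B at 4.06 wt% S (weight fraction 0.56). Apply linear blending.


Linear sulfur blending: S_blend = x1*S1 + x2*S2
Contribution 1: 0.44 * 0.074 = 0.03256 wt%
Contribution 2: 0.56 * 4.06 = 2.2736 wt%
S_blend = 0.03256 + 2.2736 = 2.30616

2.30616 wt%


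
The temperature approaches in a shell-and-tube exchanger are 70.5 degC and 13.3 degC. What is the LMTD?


LMTD = (dT1 - dT2) / ln(dT1/dT2)
= (70.5 - 13.3) / ln(70.5 / 13.3) = 57.2 / 1.66785 = 34.30

34.30 degC


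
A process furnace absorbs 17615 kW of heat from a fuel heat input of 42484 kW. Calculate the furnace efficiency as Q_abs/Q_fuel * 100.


Furnace efficiency = Q_absorbed / Q_fuel * 100
= 17615 / 42484 * 100 = 41.46

41.46 %


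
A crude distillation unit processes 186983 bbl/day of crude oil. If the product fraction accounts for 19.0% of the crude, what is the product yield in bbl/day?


Crude throughput = 186983 bbl/day
Fraction yield = 19.0%
yield = throughput * fraction / 100
yield = 186983 * 19.0 / 100 = 35526.77

35526.77 bbl/day


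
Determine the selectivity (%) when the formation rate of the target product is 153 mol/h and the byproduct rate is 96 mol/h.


Selectivity = desired / (desired + undesired) * 100
Total products = 153 + 96 = 249 mol/h
S = 153 / 249 * 100
= 0.6145 * 100
= 61.45 %

61.45 %


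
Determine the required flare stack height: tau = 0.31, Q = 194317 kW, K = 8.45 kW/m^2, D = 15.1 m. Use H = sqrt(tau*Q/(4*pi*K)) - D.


tau*Q/(4*pi*K) = 0.31 * 194317 / (4 * pi * 8.45) = 567.291
sqrt(567.291) = 23.8179
H = 23.8179 - 15.1 = 8.718

8.718 m


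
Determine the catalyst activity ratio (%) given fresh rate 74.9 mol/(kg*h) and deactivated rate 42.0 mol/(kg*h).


Activity (%) = (rate_used / rate_fresh) * 100
rate_used = 42.0, rate_fresh = 74.9
= (42.0 / 74.9) * 100
= 0.5607 * 100 = 56.07

56.07 %


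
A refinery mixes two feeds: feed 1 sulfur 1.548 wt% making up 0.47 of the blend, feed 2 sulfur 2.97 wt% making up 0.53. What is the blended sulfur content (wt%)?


Linear sulfur blending: S_blend = x1*S1 + x2*S2
Contribution 1: 0.47 * 1.548 = 0.72756 wt%
Contribution 2: 0.53 * 2.97 = 1.5741 wt%
S_blend = 0.72756 + 1.5741 = 2.30166

2.30166 wt%


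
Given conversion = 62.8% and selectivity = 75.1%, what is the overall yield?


Overall yield = conversion (%) * selectivity (%) / 100
Conversion = 62.8%, Selectivity = 75.1%
Y = 62.8 * 75.1 / 100
= 47.1628 %

47.1628 %


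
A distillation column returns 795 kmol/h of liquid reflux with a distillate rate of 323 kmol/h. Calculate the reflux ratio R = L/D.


Reflux ratio definition: R = L / D (liquid returned / distillate withdrawn)
L = 795 kmol/h, D = 323 kmol/h
R = 795 / 323 = 2.461

2.461


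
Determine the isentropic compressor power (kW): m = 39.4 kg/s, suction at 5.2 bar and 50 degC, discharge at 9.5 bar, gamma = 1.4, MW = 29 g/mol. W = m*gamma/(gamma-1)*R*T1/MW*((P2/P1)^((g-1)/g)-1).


Isentropic work: W = m*(gamma/(gamma-1))*(R*T1/MW)*((P2/P1)^((gamma-1)/gamma) - 1)
T1 = 50 + 273.15 = 323.15 K
Pressure ratio = 9.5 / 5.2 = 1.82692
Exponent = (1.4 - 1)/1.4 = 0.285714
(P2/P1)^exp - 1 = 1.82692^0.285714 - 1 = 0.187892
W = 39.4 * 1.4 / 0.4 * 8.314 * 323.15 / 29 * 0.187892 = 2400

2400 kW


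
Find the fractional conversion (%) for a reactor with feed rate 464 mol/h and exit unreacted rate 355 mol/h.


X = (F_in - F_out) / F_in * 100
Moles reacted = 464 - 355 = 109
X = 109 / 464 * 100
= 0.2349 * 100
= 23.49 %

23.49 %


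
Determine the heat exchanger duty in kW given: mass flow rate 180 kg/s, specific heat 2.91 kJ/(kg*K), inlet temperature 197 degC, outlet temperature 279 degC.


Q = m_dot * cp * delta_T
delta_T = 279 - 197 = 82 K
Q = 180 * 2.91 * 82
= 523.8 * 82
= 42951.6 kW

42951.6 kW


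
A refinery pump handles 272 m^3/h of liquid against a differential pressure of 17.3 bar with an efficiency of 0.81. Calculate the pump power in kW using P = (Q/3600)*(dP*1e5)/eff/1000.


Q = 272 / 3600 = 0.0755556 m^3/s
P = 0.0755556 * (17.3 * 1e5) / 0.81 / 1000 = 161.4

161.4 kW


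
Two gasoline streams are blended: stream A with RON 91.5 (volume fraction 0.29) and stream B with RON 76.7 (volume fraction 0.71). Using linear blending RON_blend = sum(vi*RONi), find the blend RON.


Linear blending: RON_blend = sum(vi * RONi)
Contribution 1: 0.29 * 91.5 = 26.535
Contribution 2: 0.71 * 76.7 = 54.457
RON_blend = 26.535 + 54.457 = 80.992

80.992


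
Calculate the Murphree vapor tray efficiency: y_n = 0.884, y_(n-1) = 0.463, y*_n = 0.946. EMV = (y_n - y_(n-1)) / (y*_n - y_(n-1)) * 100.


Murphree vapor efficiency: EMV = (y_n - y_(n-1)) / (y*_n - y_(n-1)) * 100
EMV = (0.884 - 0.463) / (0.946 - 0.463) * 100 = 0.421 / 0.483 * 100 = 87.16

87.16 %


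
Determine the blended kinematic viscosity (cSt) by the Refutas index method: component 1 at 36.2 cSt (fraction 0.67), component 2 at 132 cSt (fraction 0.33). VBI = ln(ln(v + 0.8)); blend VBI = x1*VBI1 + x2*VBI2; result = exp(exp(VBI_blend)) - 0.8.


Refutas method: VBN_i = 14.534*ln(ln(visc_i + 0.8)) + 10.975, blended linearly by mass fraction; since VBN is linear in VBI_i = ln(ln(visc_i + 0.8)) and the fractions sum to 1, blend VBI directly: visc = exp(exp(VBI_blend)) - 0.8
VBI_1 = ln(ln(36.2 + 0.8)) = 1.28396
VBI_2 = ln(ln(132 + 0.8)) = 1.58696
VBI_blend = 0.67 * 1.28396 + 0.33 * 1.58696 = 1.38395
visc_blend = exp(exp(1.38395)) - 0.8 = 53.29

53.29 cSt


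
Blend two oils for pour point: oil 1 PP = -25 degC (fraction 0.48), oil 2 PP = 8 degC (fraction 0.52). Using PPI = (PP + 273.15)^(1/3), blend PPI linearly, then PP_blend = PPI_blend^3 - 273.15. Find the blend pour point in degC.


PPI_1 = (-25 + 273.15)^(1/3) = 6.284028
PPI_2 = (8 + 273.15)^(1/3) = 6.551077
PPI_blend = 0.48 * 6.284028 + 0.52 * 6.551077 = 6.422893
PP_blend = 6.422893^3 - 273.15 = 264.9672 - 273.15 = -8.18

-8.18 degC


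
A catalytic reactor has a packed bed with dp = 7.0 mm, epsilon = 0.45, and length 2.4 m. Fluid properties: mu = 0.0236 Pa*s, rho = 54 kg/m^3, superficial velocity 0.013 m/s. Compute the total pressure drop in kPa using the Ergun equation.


dp = 7.0 mm = 0.007 m
Viscous term = 150*0.0236*0.013*(1-0.45)^2 / (0.007^2*0.45^3) = 3117.73
Inertial term = 1.75*54*0.013^2*(1-0.45) / (0.007*0.45^3) = 13.7704
dP/L = 3117.73 + 13.7704 = 3131.5 Pa/m
dP = 3131.5 * 2.4 / 1000 = 7.516 kPa

7.516 kPa


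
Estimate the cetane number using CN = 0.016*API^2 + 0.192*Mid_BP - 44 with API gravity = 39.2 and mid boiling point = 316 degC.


CN = 0.016 * 39.2^2 + 0.192 * 316 - 44
CN = 24.58624 + 60.672 - 44 = 41.25824

41.25824


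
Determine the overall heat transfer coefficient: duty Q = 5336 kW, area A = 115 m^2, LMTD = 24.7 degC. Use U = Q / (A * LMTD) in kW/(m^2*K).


From Q = U*A*LMTD, U = Q / (A * LMTD)
U = 5336 / (115 * 24.7) = 5336 / 2840.5 = 1.879

1.879 kW/(m^2*K)


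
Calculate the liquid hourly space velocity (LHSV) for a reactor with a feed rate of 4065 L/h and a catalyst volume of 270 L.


LHSV = volumetric feed rate / catalyst volume
= 4065 L/h / 270 L
= 15.06 h^-1

15.06 h^-1


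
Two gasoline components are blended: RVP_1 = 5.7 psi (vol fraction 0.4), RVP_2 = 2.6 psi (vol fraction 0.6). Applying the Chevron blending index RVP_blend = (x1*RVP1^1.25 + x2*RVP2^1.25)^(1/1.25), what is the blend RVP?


Chevron index: RVP_blend = (sum xi*RVPi^1.25)^(1/1.25)
RVP^1.25 terms: 0.4 * 5.7^1.25 + 0.6 * 2.6^1.25 = 5.50385
RVP_blend = 5.50385^(1/1.25) = 3.913

3.913 psi


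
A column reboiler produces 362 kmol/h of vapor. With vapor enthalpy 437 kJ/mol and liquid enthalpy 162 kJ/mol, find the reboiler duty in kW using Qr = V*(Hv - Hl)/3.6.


Qr = 362 * (437 - 162) / 3.6 = 362 * 275 / 3.6 = 27650

27650 kW


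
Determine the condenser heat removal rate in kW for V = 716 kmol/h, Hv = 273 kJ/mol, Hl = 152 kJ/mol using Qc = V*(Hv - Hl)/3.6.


Qc = 716 * (273 - 152) / 3.6 = 716 * 121 / 3.6 = 24070

24070 kW


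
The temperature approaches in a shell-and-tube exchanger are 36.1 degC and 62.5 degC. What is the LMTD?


LMTD = (dT1 - dT2) / ln(dT1/dT2)
= (36.1 - 62.5) / ln(36.1 / 62.5) = -26.4 / -0.548874 = 48.10

48.10 degC


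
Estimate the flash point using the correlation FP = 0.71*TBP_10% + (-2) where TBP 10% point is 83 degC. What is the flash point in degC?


FP = 0.71 * 83 + (-2) = 56.93

56.93 degC


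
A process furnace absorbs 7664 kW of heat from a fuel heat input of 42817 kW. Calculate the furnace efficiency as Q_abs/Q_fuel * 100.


Furnace efficiency = Q_absorbed / Q_fuel * 100
= 7664 / 42817 * 100 = 17.90

17.90 %


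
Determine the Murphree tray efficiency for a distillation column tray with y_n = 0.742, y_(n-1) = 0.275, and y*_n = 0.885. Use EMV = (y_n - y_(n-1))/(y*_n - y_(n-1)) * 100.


Murphree vapor efficiency: EMV = (y_n - y_(n-1)) / (y*_n - y_(n-1)) * 100
EMV = (0.742 - 0.275) / (0.885 - 0.275) * 100 = 0.467 / 0.61 * 100 = 76.56

76.56 %


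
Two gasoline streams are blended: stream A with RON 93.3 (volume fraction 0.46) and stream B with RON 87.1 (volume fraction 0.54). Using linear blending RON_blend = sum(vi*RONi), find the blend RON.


Linear blending: RON_blend = sum(vi * RONi)
Contribution 1: 0.46 * 93.3 = 42.918
Contribution 2: 0.54 * 87.1 = 47.034
RON_blend = 42.918 + 47.034 = 89.952

89.952


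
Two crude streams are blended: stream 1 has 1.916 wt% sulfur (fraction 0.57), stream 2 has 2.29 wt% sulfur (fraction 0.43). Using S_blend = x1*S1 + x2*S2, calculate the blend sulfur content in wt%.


Linear sulfur blending: S_blend = x1*S1 + x2*S2
Contribution 1: 0.57 * 1.916 = 1.09212 wt%
Contribution 2: 0.43 * 2.29 = 0.9847 wt%
S_blend = 1.09212 + 0.9847 = 2.07682

2.07682 wt%


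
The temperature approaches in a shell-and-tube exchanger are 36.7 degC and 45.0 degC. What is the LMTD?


LMTD = (dT1 - dT2) / ln(dT1/dT2)
= (36.7 - 45.0) / ln(36.7 / 45.0) = -8.3 / -0.203886 = 40.71

40.71 degC


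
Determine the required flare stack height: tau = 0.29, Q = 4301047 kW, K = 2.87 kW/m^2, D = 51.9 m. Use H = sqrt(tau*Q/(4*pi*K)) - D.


tau*Q/(4*pi*K) = 0.29 * 4301047 / (4 * pi * 2.87) = 34584.4
sqrt(34584.4) = 185.969
H = 185.969 - 51.9 = 134.1

134.1 m


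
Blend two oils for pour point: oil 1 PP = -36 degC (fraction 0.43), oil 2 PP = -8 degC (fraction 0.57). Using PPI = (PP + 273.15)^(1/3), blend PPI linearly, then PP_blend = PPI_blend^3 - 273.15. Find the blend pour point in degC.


PPI_1 = (-36 + 273.15)^(1/3) = 6.189768
PPI_2 = (-8 + 273.15)^(1/3) = 6.42437
PPI_blend = 0.43 * 6.189768 + 0.57 * 6.42437 = 6.323491
PP_blend = 6.323491^3 - 273.15 = 252.8545 - 273.15 = -20.3

-20.3 degC


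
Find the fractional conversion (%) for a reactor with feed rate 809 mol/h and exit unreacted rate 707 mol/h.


X = (F_in - F_out) / F_in * 100
Moles reacted = 809 - 707 = 102
X = 102 / 809 * 100
= 0.1261 * 100
= 12.61 %

12.61 %


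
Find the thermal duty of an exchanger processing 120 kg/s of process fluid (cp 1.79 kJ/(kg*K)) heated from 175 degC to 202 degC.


Q = m_dot * cp * delta_T
delta_T = 202 - 175 = 27 K
Q = 120 * 1.79 * 27
= 214.8 * 27
= 5799.6 kW

5799.6 kW


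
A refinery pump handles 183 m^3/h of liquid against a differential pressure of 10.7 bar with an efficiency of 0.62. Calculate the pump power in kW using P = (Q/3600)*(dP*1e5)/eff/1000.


Q = 183 / 3600 = 0.0508333 m^3/s
P = 0.0508333 * (10.7 * 1e5) / 0.62 / 1000 = 87.73

87.73 kW


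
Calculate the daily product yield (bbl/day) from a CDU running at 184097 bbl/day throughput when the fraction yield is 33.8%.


Crude throughput = 184097 bbl/day
Fraction yield = 33.8%
yield = throughput * fraction / 100
yield = 184097 * 33.8 / 100 = 62224.786

62224.786 bbl/day
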